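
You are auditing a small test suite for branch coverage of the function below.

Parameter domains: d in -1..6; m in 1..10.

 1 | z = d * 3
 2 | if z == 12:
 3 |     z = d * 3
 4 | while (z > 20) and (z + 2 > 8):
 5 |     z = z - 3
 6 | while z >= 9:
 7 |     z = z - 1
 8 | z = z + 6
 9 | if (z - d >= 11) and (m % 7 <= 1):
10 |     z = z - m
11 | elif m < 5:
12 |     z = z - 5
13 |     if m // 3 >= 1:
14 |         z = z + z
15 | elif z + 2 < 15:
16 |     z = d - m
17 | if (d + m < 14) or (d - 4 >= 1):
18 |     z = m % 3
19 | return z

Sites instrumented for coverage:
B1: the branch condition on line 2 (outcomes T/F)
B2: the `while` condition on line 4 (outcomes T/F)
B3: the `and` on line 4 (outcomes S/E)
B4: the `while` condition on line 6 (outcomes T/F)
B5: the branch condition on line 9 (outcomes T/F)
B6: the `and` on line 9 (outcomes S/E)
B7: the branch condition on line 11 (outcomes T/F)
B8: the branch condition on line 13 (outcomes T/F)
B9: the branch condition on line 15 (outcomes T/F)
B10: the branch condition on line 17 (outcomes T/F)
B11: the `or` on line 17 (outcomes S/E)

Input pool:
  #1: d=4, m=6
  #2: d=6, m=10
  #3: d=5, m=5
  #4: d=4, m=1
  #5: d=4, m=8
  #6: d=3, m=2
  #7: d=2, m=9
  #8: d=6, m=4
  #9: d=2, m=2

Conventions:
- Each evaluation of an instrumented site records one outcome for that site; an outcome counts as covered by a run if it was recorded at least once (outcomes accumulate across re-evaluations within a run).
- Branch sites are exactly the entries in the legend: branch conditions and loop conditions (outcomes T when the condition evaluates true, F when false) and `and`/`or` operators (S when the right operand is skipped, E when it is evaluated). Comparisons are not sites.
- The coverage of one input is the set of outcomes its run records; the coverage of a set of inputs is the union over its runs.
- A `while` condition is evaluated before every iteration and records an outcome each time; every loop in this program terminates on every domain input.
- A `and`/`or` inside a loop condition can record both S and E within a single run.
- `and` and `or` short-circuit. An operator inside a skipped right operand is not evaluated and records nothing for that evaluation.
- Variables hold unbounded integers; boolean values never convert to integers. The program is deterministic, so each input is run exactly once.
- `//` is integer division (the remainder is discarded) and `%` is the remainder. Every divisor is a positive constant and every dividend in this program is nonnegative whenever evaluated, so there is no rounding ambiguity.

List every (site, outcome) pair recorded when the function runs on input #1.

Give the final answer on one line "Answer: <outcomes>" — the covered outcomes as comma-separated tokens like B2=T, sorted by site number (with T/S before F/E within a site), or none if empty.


Tracing the run of input #1 (d=4, m=6):
  B1->T, B3->S, B2->F, B4->T, B4->T, B4->T, B4->T, B4->F, B6->S, B5->F
  B7->F, B9->F, B11->S, B10->T
collecting distinct outcomes: B1=T, B2=F, B3=S, B4=T, B4=F, B5=F, B6=S, B7=F, B9=F, B10=T, B11=S
Answer: B1=T, B2=F, B3=S, B4=T, B4=F, B5=F, B6=S, B7=F, B9=F, B10=T, B11=S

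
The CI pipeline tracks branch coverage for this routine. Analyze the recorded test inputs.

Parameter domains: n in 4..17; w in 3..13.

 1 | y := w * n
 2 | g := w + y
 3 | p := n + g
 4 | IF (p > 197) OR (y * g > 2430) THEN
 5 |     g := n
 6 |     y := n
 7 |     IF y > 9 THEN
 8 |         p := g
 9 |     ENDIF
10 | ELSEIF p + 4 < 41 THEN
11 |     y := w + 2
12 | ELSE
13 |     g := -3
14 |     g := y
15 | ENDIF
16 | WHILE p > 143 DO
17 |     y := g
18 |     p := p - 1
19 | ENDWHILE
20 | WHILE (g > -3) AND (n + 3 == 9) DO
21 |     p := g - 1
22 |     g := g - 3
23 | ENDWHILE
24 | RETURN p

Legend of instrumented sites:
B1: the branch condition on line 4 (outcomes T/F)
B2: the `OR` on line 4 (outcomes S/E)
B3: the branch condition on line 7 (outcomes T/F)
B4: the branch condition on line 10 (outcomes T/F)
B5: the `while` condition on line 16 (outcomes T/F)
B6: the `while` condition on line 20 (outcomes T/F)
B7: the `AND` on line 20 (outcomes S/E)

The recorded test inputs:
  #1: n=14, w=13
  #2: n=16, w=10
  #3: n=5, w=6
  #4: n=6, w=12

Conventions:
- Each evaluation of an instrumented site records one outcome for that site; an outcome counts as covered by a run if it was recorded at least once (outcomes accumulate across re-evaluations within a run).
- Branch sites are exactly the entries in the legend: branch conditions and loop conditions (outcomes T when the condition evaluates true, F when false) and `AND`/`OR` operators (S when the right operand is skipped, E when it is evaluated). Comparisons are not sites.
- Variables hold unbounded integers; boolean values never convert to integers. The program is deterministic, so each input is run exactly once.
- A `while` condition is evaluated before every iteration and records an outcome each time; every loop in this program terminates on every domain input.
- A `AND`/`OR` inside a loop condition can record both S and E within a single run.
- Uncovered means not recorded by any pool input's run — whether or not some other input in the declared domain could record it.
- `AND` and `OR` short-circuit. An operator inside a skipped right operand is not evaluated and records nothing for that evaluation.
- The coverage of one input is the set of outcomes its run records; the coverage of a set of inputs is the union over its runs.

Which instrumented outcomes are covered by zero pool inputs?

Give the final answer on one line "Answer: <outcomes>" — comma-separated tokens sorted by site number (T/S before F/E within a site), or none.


input #1 (n=14, w=13): covers B1=T, B2=S, B3=T, B5=F, B6=F, B7=E
input #2 (n=16, w=10): covers B1=T, B2=E, B3=T, B5=F, B6=F, B7=E
input #3 (n=5, w=6): covers B1=F, B2=E, B4=F, B5=F, B6=F, B7=E
input #4 (n=6, w=12): covers B1=T, B2=E, B3=F, B5=F, B6=T, B6=F, B7=S, B7=E
union over the pool: B1=T, B1=F, B2=S, B2=E, B3=T, B3=F, B4=F, B5=F, B6=T, B6=F, B7=S, B7=E
uncovered (2 of 14): B4=T, B5=T
Answer: B4=T, B5=T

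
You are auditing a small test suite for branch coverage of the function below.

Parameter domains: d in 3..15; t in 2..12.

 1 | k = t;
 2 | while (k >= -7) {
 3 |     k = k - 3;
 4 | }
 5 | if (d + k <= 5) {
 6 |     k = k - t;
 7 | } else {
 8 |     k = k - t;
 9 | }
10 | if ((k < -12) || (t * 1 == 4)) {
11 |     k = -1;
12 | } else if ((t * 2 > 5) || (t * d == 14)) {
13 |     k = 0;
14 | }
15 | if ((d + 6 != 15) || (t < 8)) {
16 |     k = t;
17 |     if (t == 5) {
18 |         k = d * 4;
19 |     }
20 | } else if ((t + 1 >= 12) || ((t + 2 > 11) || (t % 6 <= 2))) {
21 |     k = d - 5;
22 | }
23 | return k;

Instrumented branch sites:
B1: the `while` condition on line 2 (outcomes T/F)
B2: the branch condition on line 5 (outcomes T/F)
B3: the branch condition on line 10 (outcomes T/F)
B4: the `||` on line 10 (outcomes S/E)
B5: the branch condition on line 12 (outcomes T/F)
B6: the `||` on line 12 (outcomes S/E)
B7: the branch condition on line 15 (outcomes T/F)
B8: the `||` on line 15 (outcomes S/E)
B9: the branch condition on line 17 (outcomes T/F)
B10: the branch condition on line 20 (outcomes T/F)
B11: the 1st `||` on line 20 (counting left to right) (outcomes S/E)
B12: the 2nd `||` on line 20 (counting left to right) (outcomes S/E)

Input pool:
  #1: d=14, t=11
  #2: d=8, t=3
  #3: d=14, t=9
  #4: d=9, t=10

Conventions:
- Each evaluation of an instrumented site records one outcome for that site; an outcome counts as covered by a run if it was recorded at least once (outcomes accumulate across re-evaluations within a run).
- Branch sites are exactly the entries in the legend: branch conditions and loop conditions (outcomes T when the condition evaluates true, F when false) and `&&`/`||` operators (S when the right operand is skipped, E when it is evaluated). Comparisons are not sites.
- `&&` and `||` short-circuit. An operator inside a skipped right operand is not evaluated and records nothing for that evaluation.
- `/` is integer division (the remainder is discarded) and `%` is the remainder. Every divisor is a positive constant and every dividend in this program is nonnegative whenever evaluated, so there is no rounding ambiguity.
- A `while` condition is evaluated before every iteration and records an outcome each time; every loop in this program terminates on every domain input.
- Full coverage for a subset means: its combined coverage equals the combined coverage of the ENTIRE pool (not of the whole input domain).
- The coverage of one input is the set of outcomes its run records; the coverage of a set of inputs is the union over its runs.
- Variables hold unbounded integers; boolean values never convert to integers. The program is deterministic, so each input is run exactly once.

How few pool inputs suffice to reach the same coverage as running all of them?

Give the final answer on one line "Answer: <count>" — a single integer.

run #1 (d=14, t=11) runs B1->T, B1->T, B1->T, B1->T, B1->T, B1->T, B1->T, B1->F, B2->T, B4->S, B3->T, B8->S, B7->T, B9->F; records B1=T, B1=F, B2=T, B3=T, B4=S, B7=T, B8=S, B9=F
run #2 (d=8, t=3) runs B1->T, B1->T, B1->T, B1->T, B1->F, B2->T, B4->E, B3->F, B6->S, B5->T, B8->S, B7->T, B9->F; records B1=T, B1=F, B2=T, B3=F, B4=E, B5=T, B6=S, B7=T, B8=S, B9=F
run #3 (d=14, t=9) runs B1->T, B1->T, B1->T, B1->T, B1->T, B1->T, B1->F, B2->T, B4->S, B3->T, B8->S, B7->T, B9->F; records B1=T, B1=F, B2=T, B3=T, B4=S, B7=T, B8=S, B9=F
run #4 (d=9, t=10) runs B1->T, B1->T, B1->T, B1->T, B1->T, B1->T, B1->F, B2->T, B4->S, B3->T, B8->E, B7->F, B11->E, B12->S, ...; records B1=T, B1=F, B2=T, B3=T, B4=S, B7=F, B8=E, B10=T, B11=E, B12=S
pool-wide coverage (17 outcomes): B1=T, B1=F, B2=T, B3=T, B3=F, B4=S, B4=E, B5=T, B6=S, B7=T, B7=F, B8=S, B8=E, B9=F, B10=T, B11=E, B12=S
no size-1 subset reaches all 17 outcomes (best union: 10/17)
the canonical winner is {2, 4}: size 2, full 17-outcome coverage, earliest index list among size-2 covers

Answer: 2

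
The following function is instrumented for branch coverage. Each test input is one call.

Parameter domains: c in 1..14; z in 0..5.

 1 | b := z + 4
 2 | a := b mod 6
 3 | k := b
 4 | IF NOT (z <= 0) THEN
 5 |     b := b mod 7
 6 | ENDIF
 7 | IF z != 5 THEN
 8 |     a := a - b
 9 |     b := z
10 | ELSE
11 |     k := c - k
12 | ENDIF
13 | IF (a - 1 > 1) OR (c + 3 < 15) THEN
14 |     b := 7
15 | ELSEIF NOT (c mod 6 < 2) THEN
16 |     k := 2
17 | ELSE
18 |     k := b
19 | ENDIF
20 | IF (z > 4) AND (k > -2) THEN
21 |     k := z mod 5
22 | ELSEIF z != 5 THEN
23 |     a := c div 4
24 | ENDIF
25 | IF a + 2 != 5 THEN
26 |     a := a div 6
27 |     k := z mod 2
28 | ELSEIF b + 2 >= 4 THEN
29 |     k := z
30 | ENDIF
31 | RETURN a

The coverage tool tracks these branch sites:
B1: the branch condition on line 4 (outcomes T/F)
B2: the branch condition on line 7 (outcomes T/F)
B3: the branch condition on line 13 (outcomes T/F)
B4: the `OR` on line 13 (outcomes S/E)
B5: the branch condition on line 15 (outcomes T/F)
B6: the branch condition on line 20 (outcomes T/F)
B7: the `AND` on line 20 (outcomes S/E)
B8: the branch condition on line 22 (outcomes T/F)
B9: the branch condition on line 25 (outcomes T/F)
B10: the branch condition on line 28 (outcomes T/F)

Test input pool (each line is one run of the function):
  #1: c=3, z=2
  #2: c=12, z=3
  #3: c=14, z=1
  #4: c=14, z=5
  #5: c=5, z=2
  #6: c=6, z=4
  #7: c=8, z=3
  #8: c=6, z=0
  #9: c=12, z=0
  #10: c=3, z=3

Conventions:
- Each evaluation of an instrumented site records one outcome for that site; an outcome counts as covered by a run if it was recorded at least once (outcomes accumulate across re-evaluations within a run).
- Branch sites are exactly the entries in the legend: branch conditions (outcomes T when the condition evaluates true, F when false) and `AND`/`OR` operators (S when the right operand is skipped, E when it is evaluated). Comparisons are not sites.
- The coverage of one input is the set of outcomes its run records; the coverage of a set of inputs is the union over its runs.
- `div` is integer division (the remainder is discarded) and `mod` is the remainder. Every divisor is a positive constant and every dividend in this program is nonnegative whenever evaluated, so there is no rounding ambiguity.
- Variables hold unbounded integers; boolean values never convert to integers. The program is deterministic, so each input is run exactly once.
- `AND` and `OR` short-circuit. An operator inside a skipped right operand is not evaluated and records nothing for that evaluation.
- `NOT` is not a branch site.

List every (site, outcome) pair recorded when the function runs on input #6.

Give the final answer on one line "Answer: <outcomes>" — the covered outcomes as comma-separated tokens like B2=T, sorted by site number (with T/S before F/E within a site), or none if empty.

Tracing the run of input #6 (c=6, z=4):
  B1->T, B2->T, B4->E, B3->T, B7->S, B6->F, B8->T, B9->T
deduplicating events, the covered set is: B1=T, B2=T, B3=T, B4=E, B6=F, B7=S, B8=T, B9=T

Answer: B1=T, B2=T, B3=T, B4=E, B6=F, B7=S, B8=T, B9=T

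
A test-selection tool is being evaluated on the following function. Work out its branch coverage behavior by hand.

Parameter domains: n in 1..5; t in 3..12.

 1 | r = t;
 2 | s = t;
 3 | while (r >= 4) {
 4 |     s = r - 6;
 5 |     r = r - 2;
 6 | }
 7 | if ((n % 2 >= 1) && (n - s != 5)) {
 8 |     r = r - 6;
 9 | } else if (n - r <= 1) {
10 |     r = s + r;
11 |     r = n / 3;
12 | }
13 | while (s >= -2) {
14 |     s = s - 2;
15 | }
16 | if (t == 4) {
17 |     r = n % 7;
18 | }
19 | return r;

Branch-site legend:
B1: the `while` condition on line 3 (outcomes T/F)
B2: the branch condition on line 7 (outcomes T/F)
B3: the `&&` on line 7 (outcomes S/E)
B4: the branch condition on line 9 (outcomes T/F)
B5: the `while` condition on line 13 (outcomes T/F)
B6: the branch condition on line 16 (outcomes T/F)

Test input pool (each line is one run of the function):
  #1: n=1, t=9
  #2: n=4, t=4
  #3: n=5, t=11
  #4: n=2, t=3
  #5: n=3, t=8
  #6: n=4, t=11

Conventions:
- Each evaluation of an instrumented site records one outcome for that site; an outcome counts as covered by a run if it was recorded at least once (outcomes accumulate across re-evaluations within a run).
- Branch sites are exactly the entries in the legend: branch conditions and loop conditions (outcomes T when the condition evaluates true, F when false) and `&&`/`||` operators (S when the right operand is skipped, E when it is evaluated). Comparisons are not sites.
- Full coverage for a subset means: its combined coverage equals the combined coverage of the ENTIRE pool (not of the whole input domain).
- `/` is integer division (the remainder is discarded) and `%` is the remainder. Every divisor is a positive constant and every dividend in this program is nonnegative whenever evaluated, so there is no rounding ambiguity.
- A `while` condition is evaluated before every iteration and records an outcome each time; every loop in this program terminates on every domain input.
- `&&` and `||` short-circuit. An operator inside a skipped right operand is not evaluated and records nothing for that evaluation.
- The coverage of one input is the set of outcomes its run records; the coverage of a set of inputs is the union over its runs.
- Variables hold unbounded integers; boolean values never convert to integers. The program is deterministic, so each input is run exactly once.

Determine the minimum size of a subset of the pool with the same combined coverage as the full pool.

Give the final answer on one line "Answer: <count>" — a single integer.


test 1 (n=1, t=9) fires B1->T, B1->T, B1->T, B1->F, B3->E, B2->T, B5->T, B5->F, B6->F; hits B1=T, B1=F, B2=T, B3=E, B5=T, B5=F, B6=F
test 2 (n=4, t=4) fires B1->T, B1->F, B3->S, B2->F, B4->F, B5->T, B5->F, B6->T; hits B1=T, B1=F, B2=F, B3=S, B4=F, B5=T, B5=F, B6=T
test 3 (n=5, t=11) fires B1->T, B1->T, B1->T, B1->T, B1->F, B3->E, B2->T, B5->T, B5->F, B6->F; hits B1=T, B1=F, B2=T, B3=E, B5=T, B5=F, B6=F
test 4 (n=2, t=3) fires B1->F, B3->S, B2->F, B4->T, B5->T, B5->T, B5->T, B5->F, B6->F; hits B1=F, B2=F, B3=S, B4=T, B5=T, B5=F, B6=F
test 5 (n=3, t=8) fires B1->T, B1->T, B1->T, B1->F, B3->E, B2->F, B4->T, B5->T, B5->F, B6->F; hits B1=T, B1=F, B2=F, B3=E, B4=T, B5=T, B5=F, B6=F
test 6 (n=4, t=11) fires B1->T, B1->T, B1->T, B1->T, B1->F, B3->S, B2->F, B4->T, B5->T, B5->F, B6->F; hits B1=T, B1=F, B2=F, B3=S, B4=T, B5=T, B5=F, B6=F
the full pool covers 12 outcomes: B1=T, B1=F, B2=T, B2=F, B3=S, B3=E, B4=T, B4=F, B5=T, B5=F, B6=T, B6=F
size 1 is not enough: best union over all size-1 subsets is 8/12
size 2 is not enough: best union over all size-2 subsets is 11/12
inputs {1, 2, 4} (size 3) cover everything; no size-3 subset with a lexicographically smaller index list covers all 12
Answer: 3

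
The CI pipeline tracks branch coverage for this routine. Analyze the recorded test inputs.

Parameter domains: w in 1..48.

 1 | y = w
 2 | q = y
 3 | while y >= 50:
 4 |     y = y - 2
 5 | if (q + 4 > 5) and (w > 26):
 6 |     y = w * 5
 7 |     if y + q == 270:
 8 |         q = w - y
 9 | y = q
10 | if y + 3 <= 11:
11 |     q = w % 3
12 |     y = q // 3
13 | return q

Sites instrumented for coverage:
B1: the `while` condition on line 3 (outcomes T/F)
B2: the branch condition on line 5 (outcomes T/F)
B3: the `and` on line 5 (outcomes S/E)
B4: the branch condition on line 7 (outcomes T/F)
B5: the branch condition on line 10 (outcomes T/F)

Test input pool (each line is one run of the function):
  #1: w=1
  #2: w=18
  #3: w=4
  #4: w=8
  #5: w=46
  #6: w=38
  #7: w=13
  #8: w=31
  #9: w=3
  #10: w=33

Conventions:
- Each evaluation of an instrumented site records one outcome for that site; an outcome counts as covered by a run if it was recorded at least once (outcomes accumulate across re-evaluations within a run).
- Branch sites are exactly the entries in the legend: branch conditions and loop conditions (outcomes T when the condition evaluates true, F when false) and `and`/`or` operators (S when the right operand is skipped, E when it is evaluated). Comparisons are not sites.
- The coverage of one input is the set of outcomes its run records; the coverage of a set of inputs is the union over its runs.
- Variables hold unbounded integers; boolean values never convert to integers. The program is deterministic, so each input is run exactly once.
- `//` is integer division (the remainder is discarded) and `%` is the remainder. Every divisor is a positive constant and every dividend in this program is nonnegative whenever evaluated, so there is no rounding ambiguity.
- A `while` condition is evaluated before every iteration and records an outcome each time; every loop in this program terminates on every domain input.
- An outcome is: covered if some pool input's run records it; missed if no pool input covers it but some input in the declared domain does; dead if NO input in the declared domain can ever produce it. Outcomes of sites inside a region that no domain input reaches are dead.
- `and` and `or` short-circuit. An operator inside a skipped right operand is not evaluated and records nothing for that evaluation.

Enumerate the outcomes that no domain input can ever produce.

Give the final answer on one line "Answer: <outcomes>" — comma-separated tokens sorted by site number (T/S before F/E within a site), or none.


checking every outcome against all 48 domain inputs:
  B1=T: unreachable across the whole domain -> dead
  reachable outcomes have witnesses, e.g. B1=F (e.g. w=1), B2=T (e.g. w=27), B2=F (e.g. w=1), B3=S (e.g. w=1)
Answer: B1=T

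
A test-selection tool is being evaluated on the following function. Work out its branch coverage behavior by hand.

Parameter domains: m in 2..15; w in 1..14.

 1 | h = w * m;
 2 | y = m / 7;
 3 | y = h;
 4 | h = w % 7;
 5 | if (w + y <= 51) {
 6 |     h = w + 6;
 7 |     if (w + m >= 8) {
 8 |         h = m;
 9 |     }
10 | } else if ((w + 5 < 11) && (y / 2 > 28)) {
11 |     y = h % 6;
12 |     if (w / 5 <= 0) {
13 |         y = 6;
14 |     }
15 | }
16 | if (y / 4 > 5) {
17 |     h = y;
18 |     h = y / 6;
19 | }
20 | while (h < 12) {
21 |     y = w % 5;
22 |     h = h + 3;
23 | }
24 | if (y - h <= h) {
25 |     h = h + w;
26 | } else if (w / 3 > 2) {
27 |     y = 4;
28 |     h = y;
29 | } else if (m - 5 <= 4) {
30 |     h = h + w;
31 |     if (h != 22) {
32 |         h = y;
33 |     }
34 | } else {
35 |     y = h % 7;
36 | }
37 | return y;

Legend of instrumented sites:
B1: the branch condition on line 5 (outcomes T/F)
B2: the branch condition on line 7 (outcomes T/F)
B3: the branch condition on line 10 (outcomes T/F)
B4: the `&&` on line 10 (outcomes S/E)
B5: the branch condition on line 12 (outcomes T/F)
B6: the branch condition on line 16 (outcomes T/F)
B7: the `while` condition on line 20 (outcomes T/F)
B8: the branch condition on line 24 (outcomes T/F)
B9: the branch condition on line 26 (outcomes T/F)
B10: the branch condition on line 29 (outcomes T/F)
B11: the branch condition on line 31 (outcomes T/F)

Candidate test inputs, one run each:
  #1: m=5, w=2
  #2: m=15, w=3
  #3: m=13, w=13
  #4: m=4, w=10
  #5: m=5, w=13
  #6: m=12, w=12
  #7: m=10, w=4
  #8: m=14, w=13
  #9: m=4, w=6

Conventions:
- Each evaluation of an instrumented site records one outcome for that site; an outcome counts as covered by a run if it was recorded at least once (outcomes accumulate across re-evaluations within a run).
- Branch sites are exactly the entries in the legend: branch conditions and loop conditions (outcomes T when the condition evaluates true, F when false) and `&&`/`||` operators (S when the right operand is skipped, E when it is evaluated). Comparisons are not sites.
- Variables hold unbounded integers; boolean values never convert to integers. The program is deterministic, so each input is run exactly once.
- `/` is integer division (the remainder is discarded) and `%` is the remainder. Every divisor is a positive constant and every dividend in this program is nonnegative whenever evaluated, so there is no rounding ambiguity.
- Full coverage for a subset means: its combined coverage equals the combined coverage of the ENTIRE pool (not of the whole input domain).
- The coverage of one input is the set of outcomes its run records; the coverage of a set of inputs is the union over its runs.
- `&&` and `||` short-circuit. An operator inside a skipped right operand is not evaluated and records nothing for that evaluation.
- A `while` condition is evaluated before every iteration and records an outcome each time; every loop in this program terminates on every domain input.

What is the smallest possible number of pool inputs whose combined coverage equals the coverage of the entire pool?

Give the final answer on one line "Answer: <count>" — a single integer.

input #1 (m=5, w=2): events B1->T, B2->F, B6->F, B7->T, B7->T, B7->F, B8->T; covers B1=T, B2=F, B6=F, B7=T, B7=F, B8=T
input #2 (m=15, w=3): events B1->T, B2->T, B6->T, B7->T, B7->T, B7->F, B8->T; covers B1=T, B2=T, B6=T, B7=T, B7=F, B8=T
input #3 (m=13, w=13): events B1->F, B4->S, B3->F, B6->T, B7->F, B8->F, B9->T; covers B1=F, B3=F, B4=S, B6=T, B7=F, B8=F, B9=T
input #4 (m=4, w=10): events B1->T, B2->T, B6->T, B7->T, B7->T, B7->F, B8->T; covers B1=T, B2=T, B6=T, B7=T, B7=F, B8=T
input #5 (m=5, w=13): events B1->F, B4->S, B3->F, B6->T, B7->T, B7->F, B8->T; covers B1=F, B3=F, B4=S, B6=T, B7=T, B7=F, B8=T
input #6 (m=12, w=12): events B1->F, B4->S, B3->F, B6->T, B7->F, B8->F, B9->T; covers B1=F, B3=F, B4=S, B6=T, B7=F, B8=F, B9=T
input #7 (m=10, w=4): events B1->T, B2->T, B6->T, B7->T, B7->T, B7->F, B8->T; covers B1=T, B2=T, B6=T, B7=T, B7=F, B8=T
input #8 (m=14, w=13): events B1->F, B4->S, B3->F, B6->T, B7->F, B8->F, B9->T; covers B1=F, B3=F, B4=S, B6=T, B7=F, B8=F, B9=T
input #9 (m=4, w=6): events B1->T, B2->T, B6->T, B7->T, B7->T, B7->T, B7->F, B8->T; covers B1=T, B2=T, B6=T, B7=T, B7=F, B8=T
pool-wide coverage (13 outcomes): B1=T, B1=F, B2=T, B2=F, B3=F, B4=S, B6=T, B6=F, B7=T, B7=F, B8=T, B8=F, B9=T
every size-1 subset falls short of the 13 outcomes (best: 7/13)
every size-2 subset falls short of the 13 outcomes (best: 12/13)
inputs {1, 2, 3} (size 3) cover everything; no size-3 subset with a lexicographically smaller index list covers all 13

Answer: 3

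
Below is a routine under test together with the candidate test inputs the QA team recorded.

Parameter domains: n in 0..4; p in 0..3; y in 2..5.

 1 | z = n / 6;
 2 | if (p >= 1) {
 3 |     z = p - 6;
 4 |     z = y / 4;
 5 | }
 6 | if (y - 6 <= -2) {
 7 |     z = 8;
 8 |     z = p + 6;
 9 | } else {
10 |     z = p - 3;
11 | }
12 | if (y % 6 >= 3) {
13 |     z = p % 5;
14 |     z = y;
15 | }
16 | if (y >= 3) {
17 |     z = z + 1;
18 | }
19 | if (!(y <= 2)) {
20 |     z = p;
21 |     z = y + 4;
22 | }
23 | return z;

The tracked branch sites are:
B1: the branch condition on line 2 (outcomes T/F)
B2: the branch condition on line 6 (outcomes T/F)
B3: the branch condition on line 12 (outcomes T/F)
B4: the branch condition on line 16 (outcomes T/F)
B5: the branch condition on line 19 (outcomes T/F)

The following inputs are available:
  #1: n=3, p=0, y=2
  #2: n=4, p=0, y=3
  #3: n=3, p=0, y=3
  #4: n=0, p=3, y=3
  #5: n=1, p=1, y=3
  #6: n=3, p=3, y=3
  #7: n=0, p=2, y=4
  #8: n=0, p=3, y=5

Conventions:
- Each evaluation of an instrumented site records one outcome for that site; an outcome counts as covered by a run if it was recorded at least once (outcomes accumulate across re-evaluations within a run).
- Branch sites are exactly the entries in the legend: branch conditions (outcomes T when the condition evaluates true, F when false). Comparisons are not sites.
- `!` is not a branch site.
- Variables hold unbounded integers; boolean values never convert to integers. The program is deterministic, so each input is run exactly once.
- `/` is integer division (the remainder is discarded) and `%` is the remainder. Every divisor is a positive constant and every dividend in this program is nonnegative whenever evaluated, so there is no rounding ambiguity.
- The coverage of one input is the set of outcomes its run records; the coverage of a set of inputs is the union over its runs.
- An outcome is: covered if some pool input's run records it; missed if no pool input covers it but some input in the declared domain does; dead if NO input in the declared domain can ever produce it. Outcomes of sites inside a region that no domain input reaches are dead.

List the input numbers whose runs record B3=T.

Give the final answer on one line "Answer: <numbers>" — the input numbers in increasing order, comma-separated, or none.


input #1 (n=3, p=0, y=2): misses B3=T
input #2 (n=4, p=0, y=3): covers B3=T
input #3 (n=3, p=0, y=3): covers B3=T
input #4 (n=0, p=3, y=3): covers B3=T
input #5 (n=1, p=1, y=3): covers B3=T
input #6 (n=3, p=3, y=3): covers B3=T
input #7 (n=0, p=2, y=4): covers B3=T
input #8 (n=0, p=3, y=5): covers B3=T
Answer: 2, 3, 4, 5, 6, 7, 8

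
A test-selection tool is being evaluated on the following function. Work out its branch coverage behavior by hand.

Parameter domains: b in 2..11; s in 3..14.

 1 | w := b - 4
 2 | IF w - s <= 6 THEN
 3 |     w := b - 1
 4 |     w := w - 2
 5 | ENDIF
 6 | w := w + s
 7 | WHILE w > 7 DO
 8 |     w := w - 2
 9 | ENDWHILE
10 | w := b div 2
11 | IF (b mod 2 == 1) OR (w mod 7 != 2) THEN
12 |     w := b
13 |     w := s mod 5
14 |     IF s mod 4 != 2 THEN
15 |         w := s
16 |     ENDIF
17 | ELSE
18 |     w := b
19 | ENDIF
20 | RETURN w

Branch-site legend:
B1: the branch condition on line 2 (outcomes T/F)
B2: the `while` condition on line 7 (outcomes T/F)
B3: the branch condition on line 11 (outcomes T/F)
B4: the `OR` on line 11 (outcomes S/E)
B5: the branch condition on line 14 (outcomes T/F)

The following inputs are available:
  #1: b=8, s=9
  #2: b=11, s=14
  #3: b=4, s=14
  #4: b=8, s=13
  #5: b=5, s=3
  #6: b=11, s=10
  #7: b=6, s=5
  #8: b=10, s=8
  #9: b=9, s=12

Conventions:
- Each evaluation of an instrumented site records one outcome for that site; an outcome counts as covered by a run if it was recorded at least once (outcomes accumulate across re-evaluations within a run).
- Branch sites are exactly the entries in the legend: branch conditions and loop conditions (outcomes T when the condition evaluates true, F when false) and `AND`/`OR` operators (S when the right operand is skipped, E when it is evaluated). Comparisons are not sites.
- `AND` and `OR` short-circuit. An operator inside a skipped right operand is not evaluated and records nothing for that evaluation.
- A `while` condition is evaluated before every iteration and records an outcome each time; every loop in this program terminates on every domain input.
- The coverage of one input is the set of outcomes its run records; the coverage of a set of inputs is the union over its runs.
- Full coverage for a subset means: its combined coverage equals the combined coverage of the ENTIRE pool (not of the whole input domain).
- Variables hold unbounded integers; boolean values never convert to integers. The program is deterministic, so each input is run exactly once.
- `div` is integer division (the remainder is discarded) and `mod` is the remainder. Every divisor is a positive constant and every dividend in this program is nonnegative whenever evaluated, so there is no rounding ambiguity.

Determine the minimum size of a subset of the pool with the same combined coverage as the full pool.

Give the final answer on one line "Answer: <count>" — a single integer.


input #1 (b=8, s=9): events B1->T, B2->T, B2->T, B2->T, B2->T, B2->F, B4->E, B3->T, B5->T; covers B1=T, B2=T, B2=F, B3=T, B4=E, B5=T
input #2 (b=11, s=14): events B1->T, B2->T, B2->T, B2->T, B2->T, B2->T, B2->T, B2->T, B2->T, B2->F, B4->S, B3->T, B5->F; covers B1=T, B2=T, B2=F, B3=T, B4=S, B5=F
input #3 (b=4, s=14): events B1->T, B2->T, B2->T, B2->T, B2->T, B2->F, B4->E, B3->F; covers B1=T, B2=T, B2=F, B3=F, B4=E
input #4 (b=8, s=13): events B1->T, B2->T, B2->T, B2->T, B2->T, B2->T, B2->T, B2->F, B4->E, B3->T, B5->T; covers B1=T, B2=T, B2=F, B3=T, B4=E, B5=T
input #5 (b=5, s=3): events B1->T, B2->F, B4->S, B3->T, B5->T; covers B1=T, B2=F, B3=T, B4=S, B5=T
input #6 (b=11, s=10): events B1->T, B2->T, B2->T, B2->T, B2->T, B2->T, B2->T, B2->F, B4->S, B3->T, B5->F; covers B1=T, B2=T, B2=F, B3=T, B4=S, B5=F
input #7 (b=6, s=5): events B1->T, B2->T, B2->F, B4->E, B3->T, B5->T; covers B1=T, B2=T, B2=F, B3=T, B4=E, B5=T
input #8 (b=10, s=8): events B1->T, B2->T, B2->T, B2->T, B2->T, B2->F, B4->E, B3->T, B5->T; covers B1=T, B2=T, B2=F, B3=T, B4=E, B5=T
input #9 (b=9, s=12): events B1->T, B2->T, B2->T, B2->T, B2->T, B2->T, B2->T, B2->F, B4->S, B3->T, B5->T; covers B1=T, B2=T, B2=F, B3=T, B4=S, B5=T
pool-wide coverage (9 outcomes): B1=T, B2=T, B2=F, B3=T, B3=F, B4=S, B4=E, B5=T, B5=F
checked all size-1 subsets: none covers 9 outcomes (max 6/9)
checked all size-2 subsets: none covers 9 outcomes (max 8/9)
at size 3, {1, 2, 3} reaches all 9 outcomes; every lexicographically earlier size-3 subset fails
Answer: 3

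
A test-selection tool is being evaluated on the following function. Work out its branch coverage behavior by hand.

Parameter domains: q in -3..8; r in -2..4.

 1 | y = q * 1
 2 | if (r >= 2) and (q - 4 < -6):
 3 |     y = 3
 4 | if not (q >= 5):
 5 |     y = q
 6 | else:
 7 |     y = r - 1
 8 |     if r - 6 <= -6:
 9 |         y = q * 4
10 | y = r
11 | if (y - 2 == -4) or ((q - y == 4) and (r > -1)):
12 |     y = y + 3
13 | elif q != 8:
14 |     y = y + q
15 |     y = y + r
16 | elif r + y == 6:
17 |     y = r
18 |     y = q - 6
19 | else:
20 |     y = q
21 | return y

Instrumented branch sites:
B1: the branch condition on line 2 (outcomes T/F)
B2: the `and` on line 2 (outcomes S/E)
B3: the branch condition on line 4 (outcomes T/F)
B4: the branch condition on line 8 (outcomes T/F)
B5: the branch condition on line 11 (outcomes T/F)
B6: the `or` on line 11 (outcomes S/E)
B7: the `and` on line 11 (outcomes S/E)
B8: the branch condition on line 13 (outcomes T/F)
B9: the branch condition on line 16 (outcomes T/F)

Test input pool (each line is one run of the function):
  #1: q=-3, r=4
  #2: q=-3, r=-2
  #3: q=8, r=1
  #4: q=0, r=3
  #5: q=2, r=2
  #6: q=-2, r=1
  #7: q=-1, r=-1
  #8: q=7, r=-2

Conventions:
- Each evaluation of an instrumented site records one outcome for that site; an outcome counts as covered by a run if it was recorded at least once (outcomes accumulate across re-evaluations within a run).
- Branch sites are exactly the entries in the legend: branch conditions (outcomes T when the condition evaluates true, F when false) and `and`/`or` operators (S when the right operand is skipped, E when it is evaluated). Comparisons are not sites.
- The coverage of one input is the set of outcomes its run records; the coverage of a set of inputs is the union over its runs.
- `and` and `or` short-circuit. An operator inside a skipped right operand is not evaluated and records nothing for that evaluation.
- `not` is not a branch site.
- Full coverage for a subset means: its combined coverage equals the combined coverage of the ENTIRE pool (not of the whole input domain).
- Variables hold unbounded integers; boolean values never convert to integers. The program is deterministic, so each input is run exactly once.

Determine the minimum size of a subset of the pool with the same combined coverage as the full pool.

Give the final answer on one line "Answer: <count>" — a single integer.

test 1 (q=-3, r=4) hits B1=T, B2=E, B3=T, B5=F, B6=E, B7=S, B8=T
test 2 (q=-3, r=-2) hits B1=F, B2=S, B3=T, B5=T, B6=S
test 3 (q=8, r=1) hits B1=F, B2=S, B3=F, B4=F, B5=F, B6=E, B7=S, B8=F, B9=F
test 4 (q=0, r=3) hits B1=F, B2=E, B3=T, B5=F, B6=E, B7=S, B8=T
test 5 (q=2, r=2) hits B1=F, B2=E, B3=T, B5=F, B6=E, B7=S, B8=T
test 6 (q=-2, r=1) hits B1=F, B2=S, B3=T, B5=F, B6=E, B7=S, B8=T
test 7 (q=-1, r=-1) hits B1=F, B2=S, B3=T, B5=F, B6=E, B7=S, B8=T
test 8 (q=7, r=-2) hits B1=F, B2=S, B3=F, B4=T, B5=T, B6=S
together the pool reaches 16 outcomes: B1=T, B1=F, B2=S, B2=E, B3=T, B3=F, B4=T, B4=F, B5=T, B5=F, B6=S, B6=E, B7=S, B8=T, B8=F, B9=F
checked all size-1 subsets: none covers 16 outcomes (max 9/16)
checked all size-2 subsets: none covers 16 outcomes (max 13/16)
size 3: inputs {1, 3, 8} cover all 16 outcomes, and no lexicographically smaller subset of this size does

Answer: 3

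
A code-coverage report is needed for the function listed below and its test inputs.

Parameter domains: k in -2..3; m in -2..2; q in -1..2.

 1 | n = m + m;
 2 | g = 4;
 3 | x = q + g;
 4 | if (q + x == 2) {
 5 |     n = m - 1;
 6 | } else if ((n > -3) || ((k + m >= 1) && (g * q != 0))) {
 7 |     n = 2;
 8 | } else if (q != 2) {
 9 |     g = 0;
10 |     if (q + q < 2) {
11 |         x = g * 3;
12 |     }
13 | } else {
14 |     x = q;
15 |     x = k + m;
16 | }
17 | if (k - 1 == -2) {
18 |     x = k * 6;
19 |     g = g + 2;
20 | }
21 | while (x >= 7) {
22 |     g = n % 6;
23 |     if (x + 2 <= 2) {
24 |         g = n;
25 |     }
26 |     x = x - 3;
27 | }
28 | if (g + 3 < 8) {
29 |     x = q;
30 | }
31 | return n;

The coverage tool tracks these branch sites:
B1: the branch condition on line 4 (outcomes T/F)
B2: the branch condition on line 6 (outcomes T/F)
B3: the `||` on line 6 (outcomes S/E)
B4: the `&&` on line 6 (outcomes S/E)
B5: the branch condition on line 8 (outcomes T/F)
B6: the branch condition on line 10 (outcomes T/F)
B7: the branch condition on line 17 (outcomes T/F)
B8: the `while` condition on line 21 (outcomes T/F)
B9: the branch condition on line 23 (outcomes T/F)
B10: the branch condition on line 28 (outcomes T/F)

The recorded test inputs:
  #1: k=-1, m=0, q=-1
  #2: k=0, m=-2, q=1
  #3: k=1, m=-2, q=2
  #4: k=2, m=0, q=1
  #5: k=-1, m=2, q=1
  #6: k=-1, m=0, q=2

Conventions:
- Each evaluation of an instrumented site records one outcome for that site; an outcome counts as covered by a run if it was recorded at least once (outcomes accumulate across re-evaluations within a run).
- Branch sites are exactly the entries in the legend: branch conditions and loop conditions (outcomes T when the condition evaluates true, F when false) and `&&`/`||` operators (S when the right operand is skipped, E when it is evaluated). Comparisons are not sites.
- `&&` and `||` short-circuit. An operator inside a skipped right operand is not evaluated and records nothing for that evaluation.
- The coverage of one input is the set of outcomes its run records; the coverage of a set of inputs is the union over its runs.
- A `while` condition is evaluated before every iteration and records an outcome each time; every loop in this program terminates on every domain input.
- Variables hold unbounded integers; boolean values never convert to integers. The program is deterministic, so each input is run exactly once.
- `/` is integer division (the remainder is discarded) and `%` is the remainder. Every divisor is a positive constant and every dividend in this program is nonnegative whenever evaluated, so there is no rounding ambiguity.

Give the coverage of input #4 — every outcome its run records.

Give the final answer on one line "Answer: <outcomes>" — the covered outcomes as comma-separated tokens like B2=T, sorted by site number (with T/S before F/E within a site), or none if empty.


Simulating input #4 (k=2, m=0, q=1) step by step:
  B1->F, B3->S, B2->T, B7->F, B8->F, B10->T
deduplicating events, the covered set is: B1=F, B2=T, B3=S, B7=F, B8=F, B10=T
Answer: B1=F, B2=T, B3=S, B7=F, B8=F, B10=T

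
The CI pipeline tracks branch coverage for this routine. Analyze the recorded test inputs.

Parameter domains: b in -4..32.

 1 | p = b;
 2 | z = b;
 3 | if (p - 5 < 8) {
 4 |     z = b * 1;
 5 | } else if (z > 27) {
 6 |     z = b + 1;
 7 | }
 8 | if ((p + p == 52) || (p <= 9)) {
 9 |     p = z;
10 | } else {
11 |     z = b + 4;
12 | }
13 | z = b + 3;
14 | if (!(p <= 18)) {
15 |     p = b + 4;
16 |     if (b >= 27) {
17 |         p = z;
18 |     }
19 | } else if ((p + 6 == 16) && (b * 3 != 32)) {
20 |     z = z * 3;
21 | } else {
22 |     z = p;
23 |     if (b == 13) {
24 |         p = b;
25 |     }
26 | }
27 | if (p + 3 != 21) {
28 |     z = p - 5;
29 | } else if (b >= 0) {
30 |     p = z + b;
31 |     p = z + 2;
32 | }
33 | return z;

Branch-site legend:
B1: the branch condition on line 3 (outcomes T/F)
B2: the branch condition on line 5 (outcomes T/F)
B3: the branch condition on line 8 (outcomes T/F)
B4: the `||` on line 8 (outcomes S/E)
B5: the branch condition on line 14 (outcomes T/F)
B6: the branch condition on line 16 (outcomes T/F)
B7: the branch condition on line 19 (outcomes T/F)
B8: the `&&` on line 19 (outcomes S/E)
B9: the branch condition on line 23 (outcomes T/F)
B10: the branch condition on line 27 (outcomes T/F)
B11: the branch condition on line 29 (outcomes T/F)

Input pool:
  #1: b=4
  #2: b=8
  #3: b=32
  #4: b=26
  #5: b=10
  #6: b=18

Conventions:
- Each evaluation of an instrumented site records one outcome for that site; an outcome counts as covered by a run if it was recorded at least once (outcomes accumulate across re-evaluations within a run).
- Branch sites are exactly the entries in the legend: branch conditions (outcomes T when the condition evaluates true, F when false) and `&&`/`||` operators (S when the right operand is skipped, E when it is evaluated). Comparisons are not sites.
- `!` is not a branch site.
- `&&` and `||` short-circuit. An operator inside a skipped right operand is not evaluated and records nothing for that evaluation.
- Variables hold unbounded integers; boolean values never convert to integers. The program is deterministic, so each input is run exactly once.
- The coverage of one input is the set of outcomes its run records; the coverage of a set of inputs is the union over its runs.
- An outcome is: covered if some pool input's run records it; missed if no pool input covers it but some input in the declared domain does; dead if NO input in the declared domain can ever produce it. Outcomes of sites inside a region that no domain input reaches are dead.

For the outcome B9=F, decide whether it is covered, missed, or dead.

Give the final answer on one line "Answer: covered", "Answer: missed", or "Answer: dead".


B9=F is recorded by pool input(s) 1, 2, 6 -> covered
Answer: covered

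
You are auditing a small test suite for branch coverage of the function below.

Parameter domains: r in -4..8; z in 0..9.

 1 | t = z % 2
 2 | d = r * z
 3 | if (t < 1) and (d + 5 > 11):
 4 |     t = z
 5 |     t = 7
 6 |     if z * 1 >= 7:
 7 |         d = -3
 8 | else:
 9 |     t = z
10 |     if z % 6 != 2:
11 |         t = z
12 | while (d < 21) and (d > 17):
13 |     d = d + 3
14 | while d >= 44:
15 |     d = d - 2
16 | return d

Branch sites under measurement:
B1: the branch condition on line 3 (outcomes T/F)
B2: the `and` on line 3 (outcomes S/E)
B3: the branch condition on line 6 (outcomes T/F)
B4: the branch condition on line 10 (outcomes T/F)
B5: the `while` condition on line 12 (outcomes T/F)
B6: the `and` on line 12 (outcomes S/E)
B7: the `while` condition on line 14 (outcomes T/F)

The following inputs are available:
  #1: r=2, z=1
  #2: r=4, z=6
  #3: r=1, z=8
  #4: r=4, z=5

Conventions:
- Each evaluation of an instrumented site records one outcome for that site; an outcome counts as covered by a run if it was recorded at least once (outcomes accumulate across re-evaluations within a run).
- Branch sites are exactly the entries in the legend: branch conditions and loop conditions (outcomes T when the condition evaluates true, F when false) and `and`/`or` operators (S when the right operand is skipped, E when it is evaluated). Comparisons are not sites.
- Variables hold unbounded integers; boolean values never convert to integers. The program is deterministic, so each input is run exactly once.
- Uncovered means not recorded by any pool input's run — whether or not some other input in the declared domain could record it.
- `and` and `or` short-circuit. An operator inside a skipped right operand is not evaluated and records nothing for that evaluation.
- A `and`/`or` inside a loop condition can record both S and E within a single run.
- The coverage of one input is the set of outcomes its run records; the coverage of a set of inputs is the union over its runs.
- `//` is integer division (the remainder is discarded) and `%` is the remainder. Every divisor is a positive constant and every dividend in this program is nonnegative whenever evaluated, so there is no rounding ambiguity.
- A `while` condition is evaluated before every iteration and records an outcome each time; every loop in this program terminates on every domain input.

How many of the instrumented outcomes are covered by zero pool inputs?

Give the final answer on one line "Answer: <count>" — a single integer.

test 1 (r=2, z=1) hits B1=F, B2=S, B4=T, B5=F, B6=E, B7=F
test 2 (r=4, z=6) hits B1=T, B2=E, B3=F, B5=F, B6=S, B7=F
test 3 (r=1, z=8) hits B1=T, B2=E, B3=T, B5=F, B6=E, B7=F
test 4 (r=4, z=5) hits B1=F, B2=S, B4=T, B5=T, B5=F, B6=S, B6=E, B7=F
union over the pool: B1=T, B1=F, B2=S, B2=E, B3=T, B3=F, B4=T, B5=T, B5=F, B6=S, B6=E, B7=F
uncovered (2 of 14): B4=F, B7=T

Answer: 2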